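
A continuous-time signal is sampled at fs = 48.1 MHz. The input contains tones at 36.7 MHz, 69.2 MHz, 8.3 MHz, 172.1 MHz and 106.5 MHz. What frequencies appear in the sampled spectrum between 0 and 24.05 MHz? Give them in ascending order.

fs/2 = 24.05 MHz.
36.7 MHz > fs/2 = 24.05 MHz, folds to fs − 36.7 MHz = 11.4 MHz.
69.2 MHz mod fs = 21.1 MHz.
21.1 MHz ≤ fs/2 = 24.05 MHz, appears at 21.1 MHz.
8.3 MHz ≤ fs/2 = 24.05 MHz, passes unchanged.
172.1 MHz mod fs = 27.8 MHz.
27.8 MHz > fs/2 = 24.05 MHz, folds to fs − 27.8 MHz = 20.3 MHz.
106.5 MHz mod fs = 10.3 MHz.
10.3 MHz ≤ fs/2 = 24.05 MHz, appears at 10.3 MHz.
Distinct values: {8.3 MHz, 10.3 MHz, 11.4 MHz, 20.3 MHz, 21.1 MHz}.

8.3 MHz, 10.3 MHz, 11.4 MHz, 20.3 MHz, 21.1 MHz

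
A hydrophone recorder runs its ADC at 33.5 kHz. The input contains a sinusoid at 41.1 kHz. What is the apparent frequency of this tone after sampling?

41.1 kHz mod fs = 7.6 kHz.
7.6 kHz ≤ fs/2 = 16.75 kHz, appears at 7.6 kHz.

7.6 kHz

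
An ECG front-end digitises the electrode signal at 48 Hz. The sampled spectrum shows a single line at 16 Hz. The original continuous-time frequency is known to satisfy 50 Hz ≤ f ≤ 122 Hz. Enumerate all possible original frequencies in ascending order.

64 Hz, 80 Hz, 112 Hz

Frequencies that alias to 16 Hz are k·fs ± 16 Hz for integer k ≥ 0.
k=0: 16 Hz.
k=1: 32 Hz, 64 Hz.
k=2: 80 Hz, 112 Hz.
k=3: 128 Hz, 160 Hz.
Within [50 Hz, 122 Hz]: 64 Hz, 80 Hz, 112 Hz.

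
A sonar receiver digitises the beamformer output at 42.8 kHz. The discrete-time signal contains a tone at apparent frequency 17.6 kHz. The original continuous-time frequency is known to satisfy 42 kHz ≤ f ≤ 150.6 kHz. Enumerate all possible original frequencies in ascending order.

60.4 kHz, 68 kHz, 103.2 kHz, 110.8 kHz, 146 kHz

Frequencies that alias to 17.6 kHz are k·fs ± 17.6 kHz for integer k ≥ 0.
k=0: 17.6 kHz.
k=1: 25.2 kHz, 60.4 kHz.
k=2: 68 kHz, 103.2 kHz.
k=3: 110.8 kHz, 146 kHz.
k=4: 153.6 kHz, 188.8 kHz.
Within [42 kHz, 150.6 kHz]: 60.4 kHz, 68 kHz, 103.2 kHz, 110.8 kHz, 146 kHz.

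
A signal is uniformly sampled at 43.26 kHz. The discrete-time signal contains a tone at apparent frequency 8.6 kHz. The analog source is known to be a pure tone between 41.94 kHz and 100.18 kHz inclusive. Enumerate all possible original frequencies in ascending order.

51.86 kHz, 77.92 kHz, 95.12 kHz

Frequencies that alias to 8.6 kHz are k·fs ± 8.6 kHz for integer k ≥ 0.
k=0: 8.6 kHz.
k=1: 34.66 kHz, 51.86 kHz.
k=2: 77.92 kHz, 95.12 kHz.
k=3: 121.18 kHz, 138.38 kHz.
Within [41.94 kHz, 100.18 kHz]: 51.86 kHz, 77.92 kHz, 95.12 kHz.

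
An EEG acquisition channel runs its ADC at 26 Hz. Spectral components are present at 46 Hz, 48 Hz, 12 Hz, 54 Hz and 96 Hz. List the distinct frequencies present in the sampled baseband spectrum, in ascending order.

fs/2 = 13 Hz.
46 Hz mod fs = 20 Hz.
20 Hz > fs/2 = 13 Hz, folds to fs − 20 Hz = 6 Hz.
48 Hz mod fs = 22 Hz.
22 Hz > fs/2 = 13 Hz, folds to fs − 22 Hz = 4 Hz.
12 Hz ≤ fs/2 = 13 Hz, passes unchanged.
54 Hz mod fs = 2 Hz.
2 Hz ≤ fs/2 = 13 Hz, appears at 2 Hz.
96 Hz mod fs = 18 Hz.
18 Hz > fs/2 = 13 Hz, folds to fs − 18 Hz = 8 Hz.
Distinct values: {2 Hz, 4 Hz, 6 Hz, 8 Hz, 12 Hz}.

2 Hz, 4 Hz, 6 Hz, 8 Hz, 12 Hz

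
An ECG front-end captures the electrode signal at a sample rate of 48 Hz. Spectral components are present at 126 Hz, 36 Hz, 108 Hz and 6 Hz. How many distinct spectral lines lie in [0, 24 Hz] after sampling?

fs/2 = 24 Hz.
126 Hz mod fs = 30 Hz.
30 Hz > fs/2 = 24 Hz, folds to fs − 30 Hz = 18 Hz.
36 Hz > fs/2 = 24 Hz, folds to fs − 36 Hz = 12 Hz.
108 Hz mod fs = 12 Hz.
12 Hz ≤ fs/2 = 24 Hz, appears at 12 Hz.
6 Hz ≤ fs/2 = 24 Hz, passes unchanged.
Distinct values: {6 Hz, 12 Hz, 18 Hz} → 3.

3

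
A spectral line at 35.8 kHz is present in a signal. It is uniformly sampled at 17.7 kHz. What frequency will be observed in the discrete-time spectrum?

0.4 kHz

35.8 kHz mod fs = 0.4 kHz.
0.4 kHz ≤ fs/2 = 8.85 kHz, appears at 0.4 kHz.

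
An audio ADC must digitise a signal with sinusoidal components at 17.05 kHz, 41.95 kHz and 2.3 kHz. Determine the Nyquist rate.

83.9 kHz

Highest-frequency component: 41.95 kHz.
Nyquist rate = 2 × 41.95 kHz = 83.9 kHz.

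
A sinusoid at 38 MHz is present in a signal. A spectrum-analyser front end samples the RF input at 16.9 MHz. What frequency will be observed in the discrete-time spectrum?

38 MHz mod fs = 4.2 MHz.
4.2 MHz ≤ fs/2 = 8.45 MHz, appears at 4.2 MHz.

4.2 MHz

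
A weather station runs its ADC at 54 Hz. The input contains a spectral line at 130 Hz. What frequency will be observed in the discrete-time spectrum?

22 Hz

130 Hz mod fs = 22 Hz.
22 Hz ≤ fs/2 = 27 Hz, appears at 22 Hz.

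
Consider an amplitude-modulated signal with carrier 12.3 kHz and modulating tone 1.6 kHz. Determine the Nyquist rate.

AM sidebands sit at fc ± fm = 10.7 kHz and 13.9 kHz.
Highest-frequency component: 13.9 kHz.
Nyquist rate = 2 × 13.9 kHz = 27.8 kHz.

27.8 kHz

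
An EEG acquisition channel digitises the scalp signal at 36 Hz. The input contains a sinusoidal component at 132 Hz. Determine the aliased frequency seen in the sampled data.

132 Hz mod fs = 24 Hz.
24 Hz > fs/2 = 18 Hz, folds to fs − 24 Hz = 12 Hz.

12 Hz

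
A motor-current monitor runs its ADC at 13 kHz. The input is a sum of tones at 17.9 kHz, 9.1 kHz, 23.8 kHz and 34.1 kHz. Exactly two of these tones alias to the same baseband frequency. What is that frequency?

fs/2 = 6.5 kHz.
17.9 kHz mod fs = 4.9 kHz.
4.9 kHz ≤ fs/2 = 6.5 kHz, appears at 4.9 kHz.
9.1 kHz > fs/2 = 6.5 kHz, folds to fs − 9.1 kHz = 3.9 kHz.
23.8 kHz mod fs = 10.8 kHz.
10.8 kHz > fs/2 = 6.5 kHz, folds to fs − 10.8 kHz = 2.2 kHz.
34.1 kHz mod fs = 8.1 kHz.
8.1 kHz > fs/2 = 6.5 kHz, folds to fs − 8.1 kHz = 4.9 kHz.
17.9 kHz and 34.1 kHz both map to 4.9 kHz.

4.9 kHz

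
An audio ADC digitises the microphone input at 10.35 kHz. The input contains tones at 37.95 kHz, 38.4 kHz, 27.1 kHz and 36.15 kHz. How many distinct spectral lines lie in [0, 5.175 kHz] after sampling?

fs/2 = 5.175 kHz.
37.95 kHz mod fs = 6.9 kHz.
6.9 kHz > fs/2 = 5.175 kHz, folds to fs − 6.9 kHz = 3.45 kHz.
38.4 kHz mod fs = 7.35 kHz.
7.35 kHz > fs/2 = 5.175 kHz, folds to fs − 7.35 kHz = 3 kHz.
27.1 kHz mod fs = 6.4 kHz.
6.4 kHz > fs/2 = 5.175 kHz, folds to fs − 6.4 kHz = 3.95 kHz.
36.15 kHz mod fs = 5.1 kHz.
5.1 kHz ≤ fs/2 = 5.175 kHz, appears at 5.1 kHz.
Distinct values: {3 kHz, 3.45 kHz, 3.95 kHz, 5.1 kHz} → 4.

4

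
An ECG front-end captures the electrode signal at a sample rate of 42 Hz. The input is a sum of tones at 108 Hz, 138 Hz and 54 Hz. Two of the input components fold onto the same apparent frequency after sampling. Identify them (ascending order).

fs/2 = 21 Hz.
108 Hz mod fs = 24 Hz.
24 Hz > fs/2 = 21 Hz, folds to fs − 24 Hz = 18 Hz.
138 Hz mod fs = 12 Hz.
12 Hz ≤ fs/2 = 21 Hz, appears at 12 Hz.
54 Hz mod fs = 12 Hz.
12 Hz ≤ fs/2 = 21 Hz, appears at 12 Hz.
54 Hz and 138 Hz both map to 12 Hz.

54 Hz, 138 Hz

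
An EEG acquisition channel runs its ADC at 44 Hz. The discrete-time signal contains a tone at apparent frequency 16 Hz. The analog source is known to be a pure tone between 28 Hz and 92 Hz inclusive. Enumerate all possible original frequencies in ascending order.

Frequencies that alias to 16 Hz are k·fs ± 16 Hz for integer k ≥ 0.
k=0: 16 Hz.
k=1: 28 Hz, 60 Hz.
k=2: 72 Hz, 104 Hz.
k=3: 116 Hz, 148 Hz.
Within [28 Hz, 92 Hz]: 28 Hz, 60 Hz, 72 Hz.

28 Hz, 60 Hz, 72 Hz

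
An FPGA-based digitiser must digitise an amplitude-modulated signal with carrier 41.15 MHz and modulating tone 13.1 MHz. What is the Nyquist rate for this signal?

AM sidebands sit at fc ± fm = 28.05 MHz and 54.25 MHz.
Highest-frequency component: 54.25 MHz.
Nyquist rate = 2 × 54.25 MHz = 108.5 MHz.

108.5 MHz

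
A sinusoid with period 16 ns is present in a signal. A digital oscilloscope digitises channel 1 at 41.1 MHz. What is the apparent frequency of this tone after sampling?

T = 16 ns → f = 1/T = 62.5 MHz.
62.5 MHz mod fs = 21.4 MHz.
21.4 MHz > fs/2 = 20.55 MHz, folds to fs − 21.4 MHz = 19.7 MHz.

19.7 MHz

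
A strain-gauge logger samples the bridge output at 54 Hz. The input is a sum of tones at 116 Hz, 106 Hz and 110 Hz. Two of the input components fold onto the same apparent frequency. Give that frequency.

fs/2 = 27 Hz.
116 Hz mod fs = 8 Hz.
8 Hz ≤ fs/2 = 27 Hz, appears at 8 Hz.
106 Hz mod fs = 52 Hz.
52 Hz > fs/2 = 27 Hz, folds to fs − 52 Hz = 2 Hz.
110 Hz mod fs = 2 Hz.
2 Hz ≤ fs/2 = 27 Hz, appears at 2 Hz.
106 Hz and 110 Hz both map to 2 Hz.

2 Hz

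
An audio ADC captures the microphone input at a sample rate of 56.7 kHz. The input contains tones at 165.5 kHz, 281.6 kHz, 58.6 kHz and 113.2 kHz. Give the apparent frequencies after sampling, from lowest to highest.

fs/2 = 28.35 kHz.
165.5 kHz mod fs = 52.1 kHz.
52.1 kHz > fs/2 = 28.35 kHz, folds to fs − 52.1 kHz = 4.6 kHz.
281.6 kHz mod fs = 54.8 kHz.
54.8 kHz > fs/2 = 28.35 kHz, folds to fs − 54.8 kHz = 1.9 kHz.
58.6 kHz mod fs = 1.9 kHz.
1.9 kHz ≤ fs/2 = 28.35 kHz, appears at 1.9 kHz.
113.2 kHz mod fs = 56.5 kHz.
56.5 kHz > fs/2 = 28.35 kHz, folds to fs − 56.5 kHz = 0.2 kHz.
Distinct values: {0.2 kHz, 1.9 kHz, 4.6 kHz}.

0.2 kHz, 1.9 kHz, 4.6 kHz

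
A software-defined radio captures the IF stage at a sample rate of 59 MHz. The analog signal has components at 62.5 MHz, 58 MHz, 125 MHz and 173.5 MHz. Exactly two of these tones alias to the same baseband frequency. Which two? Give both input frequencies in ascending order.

fs/2 = 29.5 MHz.
62.5 MHz mod fs = 3.5 MHz.
3.5 MHz ≤ fs/2 = 29.5 MHz, appears at 3.5 MHz.
58 MHz > fs/2 = 29.5 MHz, folds to fs − 58 MHz = 1 MHz.
125 MHz mod fs = 7 MHz.
7 MHz ≤ fs/2 = 29.5 MHz, appears at 7 MHz.
173.5 MHz mod fs = 55.5 MHz.
55.5 MHz > fs/2 = 29.5 MHz, folds to fs − 55.5 MHz = 3.5 MHz.
62.5 MHz and 173.5 MHz both map to 3.5 MHz.

62.5 MHz, 173.5 MHz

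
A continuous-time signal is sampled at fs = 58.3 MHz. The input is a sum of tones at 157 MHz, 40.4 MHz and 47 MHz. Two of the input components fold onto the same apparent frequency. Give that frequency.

fs/2 = 29.15 MHz.
157 MHz mod fs = 40.4 MHz.
40.4 MHz > fs/2 = 29.15 MHz, folds to fs − 40.4 MHz = 17.9 MHz.
40.4 MHz > fs/2 = 29.15 MHz, folds to fs − 40.4 MHz = 17.9 MHz.
47 MHz > fs/2 = 29.15 MHz, folds to fs − 47 MHz = 11.3 MHz.
40.4 MHz and 157 MHz both map to 17.9 MHz.

17.9 MHz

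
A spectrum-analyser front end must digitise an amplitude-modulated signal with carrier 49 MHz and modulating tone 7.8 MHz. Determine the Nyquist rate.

113.6 MHz

AM sidebands sit at fc ± fm = 41.2 MHz and 56.8 MHz.
Highest-frequency component: 56.8 MHz.
Nyquist rate = 2 × 56.8 MHz = 113.6 MHz.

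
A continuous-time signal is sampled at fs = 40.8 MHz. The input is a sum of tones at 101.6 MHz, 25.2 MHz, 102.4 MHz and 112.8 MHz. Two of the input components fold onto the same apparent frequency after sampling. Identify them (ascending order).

fs/2 = 20.4 MHz.
101.6 MHz mod fs = 20 MHz.
20 MHz ≤ fs/2 = 20.4 MHz, appears at 20 MHz.
25.2 MHz > fs/2 = 20.4 MHz, folds to fs − 25.2 MHz = 15.6 MHz.
102.4 MHz mod fs = 20.8 MHz.
20.8 MHz > fs/2 = 20.4 MHz, folds to fs − 20.8 MHz = 20 MHz.
112.8 MHz mod fs = 31.2 MHz.
31.2 MHz > fs/2 = 20.4 MHz, folds to fs − 31.2 MHz = 9.6 MHz.
101.6 MHz and 102.4 MHz both map to 20 MHz.

101.6 MHz, 102.4 MHz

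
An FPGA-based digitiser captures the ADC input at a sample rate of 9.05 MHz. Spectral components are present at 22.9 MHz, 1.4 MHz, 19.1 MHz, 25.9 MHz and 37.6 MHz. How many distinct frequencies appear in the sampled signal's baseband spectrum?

fs/2 = 4.525 MHz.
22.9 MHz mod fs = 4.8 MHz.
4.8 MHz > fs/2 = 4.525 MHz, folds to fs − 4.8 MHz = 4.25 MHz.
1.4 MHz ≤ fs/2 = 4.525 MHz, passes unchanged.
19.1 MHz mod fs = 1 MHz.
1 MHz ≤ fs/2 = 4.525 MHz, appears at 1 MHz.
25.9 MHz mod fs = 7.8 MHz.
7.8 MHz > fs/2 = 4.525 MHz, folds to fs − 7.8 MHz = 1.25 MHz.
37.6 MHz mod fs = 1.4 MHz.
1.4 MHz ≤ fs/2 = 4.525 MHz, appears at 1.4 MHz.
Distinct values: {1 MHz, 1.25 MHz, 1.4 MHz, 4.25 MHz} → 4.

4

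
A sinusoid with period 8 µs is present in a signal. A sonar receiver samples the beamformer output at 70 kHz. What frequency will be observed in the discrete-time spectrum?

15 kHz

T = 8 µs → f = 1/T = 125 kHz.
125 kHz mod fs = 55 kHz.
55 kHz > fs/2 = 35 kHz, folds to fs − 55 kHz = 15 kHz.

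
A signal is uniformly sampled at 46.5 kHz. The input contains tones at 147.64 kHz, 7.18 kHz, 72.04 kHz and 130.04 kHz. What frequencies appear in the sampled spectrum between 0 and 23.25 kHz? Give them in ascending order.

7.18 kHz, 8.14 kHz, 9.46 kHz, 20.96 kHz

fs/2 = 23.25 kHz.
147.64 kHz mod fs = 8.14 kHz.
8.14 kHz ≤ fs/2 = 23.25 kHz, appears at 8.14 kHz.
7.18 kHz ≤ fs/2 = 23.25 kHz, passes unchanged.
72.04 kHz mod fs = 25.54 kHz.
25.54 kHz > fs/2 = 23.25 kHz, folds to fs − 25.54 kHz = 20.96 kHz.
130.04 kHz mod fs = 37.04 kHz.
37.04 kHz > fs/2 = 23.25 kHz, folds to fs − 37.04 kHz = 9.46 kHz.
Distinct values: {7.18 kHz, 8.14 kHz, 9.46 kHz, 20.96 kHz}.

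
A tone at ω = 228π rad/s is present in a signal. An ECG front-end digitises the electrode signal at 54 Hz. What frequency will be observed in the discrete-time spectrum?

ω = 228π rad/s → f = ω/(2π) = 114 Hz.
114 Hz mod fs = 6 Hz.
6 Hz ≤ fs/2 = 27 Hz, appears at 6 Hz.

6 Hz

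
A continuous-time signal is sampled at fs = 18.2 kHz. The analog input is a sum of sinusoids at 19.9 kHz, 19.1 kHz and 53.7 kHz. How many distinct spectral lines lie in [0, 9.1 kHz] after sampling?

fs/2 = 9.1 kHz.
19.9 kHz mod fs = 1.7 kHz.
1.7 kHz ≤ fs/2 = 9.1 kHz, appears at 1.7 kHz.
19.1 kHz mod fs = 0.9 kHz.
0.9 kHz ≤ fs/2 = 9.1 kHz, appears at 0.9 kHz.
53.7 kHz mod fs = 17.3 kHz.
17.3 kHz > fs/2 = 9.1 kHz, folds to fs − 17.3 kHz = 0.9 kHz.
Distinct values: {0.9 kHz, 1.7 kHz} → 2.

2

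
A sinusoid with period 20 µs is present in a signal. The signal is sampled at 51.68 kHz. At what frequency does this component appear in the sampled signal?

1.68 kHz

T = 20 µs → f = 1/T = 50 kHz.
50 kHz > fs/2 = 25.84 kHz, folds to fs − 50 kHz = 1.68 kHz.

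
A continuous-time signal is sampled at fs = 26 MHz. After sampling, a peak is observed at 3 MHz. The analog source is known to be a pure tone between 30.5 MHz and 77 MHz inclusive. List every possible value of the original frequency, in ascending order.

Frequencies that alias to 3 MHz are k·fs ± 3 MHz for integer k ≥ 0.
k=0: 3 MHz.
k=1: 23 MHz, 29 MHz.
k=2: 49 MHz, 55 MHz.
k=3: 75 MHz, 81 MHz.
k=4: 101 MHz, 107 MHz.
Within [30.5 MHz, 77 MHz]: 49 MHz, 55 MHz, 75 MHz.

49 MHz, 55 MHz, 75 MHz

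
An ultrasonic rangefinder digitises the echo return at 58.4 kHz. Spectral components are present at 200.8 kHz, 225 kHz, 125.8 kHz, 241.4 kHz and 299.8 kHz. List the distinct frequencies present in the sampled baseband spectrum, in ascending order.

fs/2 = 29.2 kHz.
200.8 kHz mod fs = 25.6 kHz.
25.6 kHz ≤ fs/2 = 29.2 kHz, appears at 25.6 kHz.
225 kHz mod fs = 49.8 kHz.
49.8 kHz > fs/2 = 29.2 kHz, folds to fs − 49.8 kHz = 8.6 kHz.
125.8 kHz mod fs = 9 kHz.
9 kHz ≤ fs/2 = 29.2 kHz, appears at 9 kHz.
241.4 kHz mod fs = 7.8 kHz.
7.8 kHz ≤ fs/2 = 29.2 kHz, appears at 7.8 kHz.
299.8 kHz mod fs = 7.8 kHz.
7.8 kHz ≤ fs/2 = 29.2 kHz, appears at 7.8 kHz.
Distinct values: {7.8 kHz, 8.6 kHz, 9 kHz, 25.6 kHz}.

7.8 kHz, 8.6 kHz, 9 kHz, 25.6 kHz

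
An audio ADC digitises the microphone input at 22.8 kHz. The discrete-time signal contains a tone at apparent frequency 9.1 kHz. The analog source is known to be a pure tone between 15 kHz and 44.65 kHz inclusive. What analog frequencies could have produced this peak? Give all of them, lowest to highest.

Frequencies that alias to 9.1 kHz are k·fs ± 9.1 kHz for integer k ≥ 0.
k=0: 9.1 kHz.
k=1: 13.7 kHz, 31.9 kHz.
k=2: 36.5 kHz, 54.7 kHz.
k=3: 59.3 kHz, 77.5 kHz.
Within [15 kHz, 44.65 kHz]: 31.9 kHz, 36.5 kHz.

31.9 kHz, 36.5 kHz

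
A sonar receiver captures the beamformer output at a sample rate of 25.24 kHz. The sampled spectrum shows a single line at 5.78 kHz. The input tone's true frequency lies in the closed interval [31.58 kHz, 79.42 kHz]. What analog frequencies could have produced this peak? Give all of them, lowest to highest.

44.7 kHz, 56.26 kHz, 69.94 kHz

Frequencies that alias to 5.78 kHz are k·fs ± 5.78 kHz for integer k ≥ 0.
k=0: 5.78 kHz.
k=1: 19.46 kHz, 31.02 kHz.
k=2: 44.7 kHz, 56.26 kHz.
k=3: 69.94 kHz, 81.5 kHz.
k=4: 95.18 kHz, 106.74 kHz.
Within [31.58 kHz, 79.42 kHz]: 44.7 kHz, 56.26 kHz, 69.94 kHz.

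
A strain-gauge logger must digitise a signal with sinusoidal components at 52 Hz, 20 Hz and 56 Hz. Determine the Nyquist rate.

Highest-frequency component: 56 Hz.
Nyquist rate = 2 × 56 Hz = 112 Hz.

112 Hz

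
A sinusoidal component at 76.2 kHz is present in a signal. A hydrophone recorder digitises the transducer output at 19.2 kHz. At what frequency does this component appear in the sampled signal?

0.6 kHz

76.2 kHz mod fs = 18.6 kHz.
18.6 kHz > fs/2 = 9.6 kHz, folds to fs − 18.6 kHz = 0.6 kHz.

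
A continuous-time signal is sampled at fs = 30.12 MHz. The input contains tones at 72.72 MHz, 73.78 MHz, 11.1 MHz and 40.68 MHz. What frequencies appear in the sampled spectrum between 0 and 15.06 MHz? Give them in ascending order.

10.56 MHz, 11.1 MHz, 12.48 MHz, 13.54 MHz

fs/2 = 15.06 MHz.
72.72 MHz mod fs = 12.48 MHz.
12.48 MHz ≤ fs/2 = 15.06 MHz, appears at 12.48 MHz.
73.78 MHz mod fs = 13.54 MHz.
13.54 MHz ≤ fs/2 = 15.06 MHz, appears at 13.54 MHz.
11.1 MHz ≤ fs/2 = 15.06 MHz, passes unchanged.
40.68 MHz mod fs = 10.56 MHz.
10.56 MHz ≤ fs/2 = 15.06 MHz, appears at 10.56 MHz.
Distinct values: {10.56 MHz, 11.1 MHz, 12.48 MHz, 13.54 MHz}.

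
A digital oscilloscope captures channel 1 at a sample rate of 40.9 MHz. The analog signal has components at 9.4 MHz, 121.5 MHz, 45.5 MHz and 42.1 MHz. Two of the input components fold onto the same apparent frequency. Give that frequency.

1.2 MHz

fs/2 = 20.45 MHz.
9.4 MHz ≤ fs/2 = 20.45 MHz, passes unchanged.
121.5 MHz mod fs = 39.7 MHz.
39.7 MHz > fs/2 = 20.45 MHz, folds to fs − 39.7 MHz = 1.2 MHz.
45.5 MHz mod fs = 4.6 MHz.
4.6 MHz ≤ fs/2 = 20.45 MHz, appears at 4.6 MHz.
42.1 MHz mod fs = 1.2 MHz.
1.2 MHz ≤ fs/2 = 20.45 MHz, appears at 1.2 MHz.
42.1 MHz and 121.5 MHz both map to 1.2 MHz.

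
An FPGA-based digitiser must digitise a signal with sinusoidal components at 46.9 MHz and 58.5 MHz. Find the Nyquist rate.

117 MHz

Highest-frequency component: 58.5 MHz.
Nyquist rate = 2 × 58.5 MHz = 117 MHz.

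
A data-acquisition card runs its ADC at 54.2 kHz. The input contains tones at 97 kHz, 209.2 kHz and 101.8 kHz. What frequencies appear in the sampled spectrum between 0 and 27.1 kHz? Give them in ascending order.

fs/2 = 27.1 kHz.
97 kHz mod fs = 42.8 kHz.
42.8 kHz > fs/2 = 27.1 kHz, folds to fs − 42.8 kHz = 11.4 kHz.
209.2 kHz mod fs = 46.6 kHz.
46.6 kHz > fs/2 = 27.1 kHz, folds to fs − 46.6 kHz = 7.6 kHz.
101.8 kHz mod fs = 47.6 kHz.
47.6 kHz > fs/2 = 27.1 kHz, folds to fs − 47.6 kHz = 6.6 kHz.
Distinct values: {6.6 kHz, 7.6 kHz, 11.4 kHz}.

6.6 kHz, 7.6 kHz, 11.4 kHz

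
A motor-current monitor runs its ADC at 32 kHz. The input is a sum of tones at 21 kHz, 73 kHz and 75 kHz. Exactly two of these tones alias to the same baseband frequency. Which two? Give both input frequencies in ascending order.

21 kHz, 75 kHz

fs/2 = 16 kHz.
21 kHz > fs/2 = 16 kHz, folds to fs − 21 kHz = 11 kHz.
73 kHz mod fs = 9 kHz.
9 kHz ≤ fs/2 = 16 kHz, appears at 9 kHz.
75 kHz mod fs = 11 kHz.
11 kHz ≤ fs/2 = 16 kHz, appears at 11 kHz.
21 kHz and 75 kHz both map to 11 kHz.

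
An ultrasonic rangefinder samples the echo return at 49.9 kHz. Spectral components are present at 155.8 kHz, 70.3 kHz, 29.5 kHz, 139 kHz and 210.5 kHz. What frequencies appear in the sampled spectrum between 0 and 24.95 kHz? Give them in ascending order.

fs/2 = 24.95 kHz.
155.8 kHz mod fs = 6.1 kHz.
6.1 kHz ≤ fs/2 = 24.95 kHz, appears at 6.1 kHz.
70.3 kHz mod fs = 20.4 kHz.
20.4 kHz ≤ fs/2 = 24.95 kHz, appears at 20.4 kHz.
29.5 kHz > fs/2 = 24.95 kHz, folds to fs − 29.5 kHz = 20.4 kHz.
139 kHz mod fs = 39.2 kHz.
39.2 kHz > fs/2 = 24.95 kHz, folds to fs − 39.2 kHz = 10.7 kHz.
210.5 kHz mod fs = 10.9 kHz.
10.9 kHz ≤ fs/2 = 24.95 kHz, appears at 10.9 kHz.
Distinct values: {6.1 kHz, 10.7 kHz, 10.9 kHz, 20.4 kHz}.

6.1 kHz, 10.7 kHz, 10.9 kHz, 20.4 kHz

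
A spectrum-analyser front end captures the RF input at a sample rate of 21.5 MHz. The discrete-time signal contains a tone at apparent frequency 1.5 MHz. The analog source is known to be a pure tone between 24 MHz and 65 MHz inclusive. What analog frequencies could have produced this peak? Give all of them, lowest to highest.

41.5 MHz, 44.5 MHz, 63 MHz

Frequencies that alias to 1.5 MHz are k·fs ± 1.5 MHz for integer k ≥ 0.
k=0: 1.5 MHz.
k=1: 20 MHz, 23 MHz.
k=2: 41.5 MHz, 44.5 MHz.
k=3: 63 MHz, 66 MHz.
k=4: 84.5 MHz, 87.5 MHz.
Within [24 MHz, 65 MHz]: 41.5 MHz, 44.5 MHz, 63 MHz.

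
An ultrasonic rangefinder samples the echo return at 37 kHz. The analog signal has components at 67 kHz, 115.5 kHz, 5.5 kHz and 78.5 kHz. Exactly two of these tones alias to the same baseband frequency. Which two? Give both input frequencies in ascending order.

fs/2 = 18.5 kHz.
67 kHz mod fs = 30 kHz.
30 kHz > fs/2 = 18.5 kHz, folds to fs − 30 kHz = 7 kHz.
115.5 kHz mod fs = 4.5 kHz.
4.5 kHz ≤ fs/2 = 18.5 kHz, appears at 4.5 kHz.
5.5 kHz ≤ fs/2 = 18.5 kHz, passes unchanged.
78.5 kHz mod fs = 4.5 kHz.
4.5 kHz ≤ fs/2 = 18.5 kHz, appears at 4.5 kHz.
78.5 kHz and 115.5 kHz both map to 4.5 kHz.

78.5 kHz, 115.5 kHz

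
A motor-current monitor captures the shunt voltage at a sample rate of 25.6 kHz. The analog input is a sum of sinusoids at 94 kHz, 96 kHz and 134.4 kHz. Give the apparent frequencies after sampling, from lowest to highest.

6.4 kHz, 8.4 kHz

fs/2 = 12.8 kHz.
94 kHz mod fs = 17.2 kHz.
17.2 kHz > fs/2 = 12.8 kHz, folds to fs − 17.2 kHz = 8.4 kHz.
96 kHz mod fs = 19.2 kHz.
19.2 kHz > fs/2 = 12.8 kHz, folds to fs − 19.2 kHz = 6.4 kHz.
134.4 kHz mod fs = 6.4 kHz.
6.4 kHz ≤ fs/2 = 12.8 kHz, appears at 6.4 kHz.
Distinct values: {6.4 kHz, 8.4 kHz}.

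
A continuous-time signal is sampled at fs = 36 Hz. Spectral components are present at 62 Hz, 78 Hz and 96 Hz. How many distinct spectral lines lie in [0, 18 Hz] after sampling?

3

fs/2 = 18 Hz.
62 Hz mod fs = 26 Hz.
26 Hz > fs/2 = 18 Hz, folds to fs − 26 Hz = 10 Hz.
78 Hz mod fs = 6 Hz.
6 Hz ≤ fs/2 = 18 Hz, appears at 6 Hz.
96 Hz mod fs = 24 Hz.
24 Hz > fs/2 = 18 Hz, folds to fs − 24 Hz = 12 Hz.
Distinct values: {6 Hz, 10 Hz, 12 Hz} → 3.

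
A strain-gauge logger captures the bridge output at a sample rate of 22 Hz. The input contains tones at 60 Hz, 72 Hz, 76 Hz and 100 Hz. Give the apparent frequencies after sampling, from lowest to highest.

fs/2 = 11 Hz.
60 Hz mod fs = 16 Hz.
16 Hz > fs/2 = 11 Hz, folds to fs − 16 Hz = 6 Hz.
72 Hz mod fs = 6 Hz.
6 Hz ≤ fs/2 = 11 Hz, appears at 6 Hz.
76 Hz mod fs = 10 Hz.
10 Hz ≤ fs/2 = 11 Hz, appears at 10 Hz.
100 Hz mod fs = 12 Hz.
12 Hz > fs/2 = 11 Hz, folds to fs − 12 Hz = 10 Hz.
Distinct values: {6 Hz, 10 Hz}.

6 Hz, 10 Hz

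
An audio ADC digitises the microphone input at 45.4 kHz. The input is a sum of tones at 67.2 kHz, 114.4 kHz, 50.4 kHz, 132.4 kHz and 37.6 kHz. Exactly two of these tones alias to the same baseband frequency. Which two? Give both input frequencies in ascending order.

67.2 kHz, 114.4 kHz

fs/2 = 22.7 kHz.
67.2 kHz mod fs = 21.8 kHz.
21.8 kHz ≤ fs/2 = 22.7 kHz, appears at 21.8 kHz.
114.4 kHz mod fs = 23.6 kHz.
23.6 kHz > fs/2 = 22.7 kHz, folds to fs − 23.6 kHz = 21.8 kHz.
50.4 kHz mod fs = 5 kHz.
5 kHz ≤ fs/2 = 22.7 kHz, appears at 5 kHz.
132.4 kHz mod fs = 41.6 kHz.
41.6 kHz > fs/2 = 22.7 kHz, folds to fs − 41.6 kHz = 3.8 kHz.
37.6 kHz > fs/2 = 22.7 kHz, folds to fs − 37.6 kHz = 7.8 kHz.
67.2 kHz and 114.4 kHz both map to 21.8 kHz.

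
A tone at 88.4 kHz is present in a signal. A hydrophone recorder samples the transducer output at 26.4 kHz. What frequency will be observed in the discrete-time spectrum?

9.2 kHz

88.4 kHz mod fs = 9.2 kHz.
9.2 kHz ≤ fs/2 = 13.2 kHz, appears at 9.2 kHz.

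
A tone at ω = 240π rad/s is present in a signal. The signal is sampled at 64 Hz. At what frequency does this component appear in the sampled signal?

8 Hz

ω = 240π rad/s → f = ω/(2π) = 120 Hz.
120 Hz mod fs = 56 Hz.
56 Hz > fs/2 = 32 Hz, folds to fs − 56 Hz = 8 Hz.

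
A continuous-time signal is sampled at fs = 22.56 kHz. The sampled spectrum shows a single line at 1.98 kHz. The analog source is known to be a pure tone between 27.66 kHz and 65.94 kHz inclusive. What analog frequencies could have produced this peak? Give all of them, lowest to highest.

Frequencies that alias to 1.98 kHz are k·fs ± 1.98 kHz for integer k ≥ 0.
k=0: 1.98 kHz.
k=1: 20.58 kHz, 24.54 kHz.
k=2: 43.14 kHz, 47.1 kHz.
k=3: 65.7 kHz, 69.66 kHz.
k=4: 88.26 kHz, 92.22 kHz.
Within [27.66 kHz, 65.94 kHz]: 43.14 kHz, 47.1 kHz, 65.7 kHz.

43.14 kHz, 47.1 kHz, 65.7 kHz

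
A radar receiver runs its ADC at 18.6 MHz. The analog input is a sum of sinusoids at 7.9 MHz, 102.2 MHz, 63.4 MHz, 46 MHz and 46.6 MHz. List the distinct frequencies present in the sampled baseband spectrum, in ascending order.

fs/2 = 9.3 MHz.
7.9 MHz ≤ fs/2 = 9.3 MHz, passes unchanged.
102.2 MHz mod fs = 9.2 MHz.
9.2 MHz ≤ fs/2 = 9.3 MHz, appears at 9.2 MHz.
63.4 MHz mod fs = 7.6 MHz.
7.6 MHz ≤ fs/2 = 9.3 MHz, appears at 7.6 MHz.
46 MHz mod fs = 8.8 MHz.
8.8 MHz ≤ fs/2 = 9.3 MHz, appears at 8.8 MHz.
46.6 MHz mod fs = 9.4 MHz.
9.4 MHz > fs/2 = 9.3 MHz, folds to fs − 9.4 MHz = 9.2 MHz.
Distinct values: {7.6 MHz, 7.9 MHz, 8.8 MHz, 9.2 MHz}.

7.6 MHz, 7.9 MHz, 8.8 MHz, 9.2 MHz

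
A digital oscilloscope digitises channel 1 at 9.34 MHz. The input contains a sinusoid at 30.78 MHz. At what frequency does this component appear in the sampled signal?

2.76 MHz

30.78 MHz mod fs = 2.76 MHz.
2.76 MHz ≤ fs/2 = 4.67 MHz, appears at 2.76 MHz.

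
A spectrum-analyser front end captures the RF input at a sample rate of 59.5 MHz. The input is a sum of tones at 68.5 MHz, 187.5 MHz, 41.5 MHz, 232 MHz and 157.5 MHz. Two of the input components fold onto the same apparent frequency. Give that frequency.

9 MHz

fs/2 = 29.75 MHz.
68.5 MHz mod fs = 9 MHz.
9 MHz ≤ fs/2 = 29.75 MHz, appears at 9 MHz.
187.5 MHz mod fs = 9 MHz.
9 MHz ≤ fs/2 = 29.75 MHz, appears at 9 MHz.
41.5 MHz > fs/2 = 29.75 MHz, folds to fs − 41.5 MHz = 18 MHz.
232 MHz mod fs = 53.5 MHz.
53.5 MHz > fs/2 = 29.75 MHz, folds to fs − 53.5 MHz = 6 MHz.
157.5 MHz mod fs = 38.5 MHz.
38.5 MHz > fs/2 = 29.75 MHz, folds to fs − 38.5 MHz = 21 MHz.
68.5 MHz and 187.5 MHz both map to 9 MHz.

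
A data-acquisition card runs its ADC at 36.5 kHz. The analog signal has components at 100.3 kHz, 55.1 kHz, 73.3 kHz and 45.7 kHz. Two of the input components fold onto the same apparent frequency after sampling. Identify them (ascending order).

45.7 kHz, 100.3 kHz

fs/2 = 18.25 kHz.
100.3 kHz mod fs = 27.3 kHz.
27.3 kHz > fs/2 = 18.25 kHz, folds to fs − 27.3 kHz = 9.2 kHz.
55.1 kHz mod fs = 18.6 kHz.
18.6 kHz > fs/2 = 18.25 kHz, folds to fs − 18.6 kHz = 17.9 kHz.
73.3 kHz mod fs = 0.3 kHz.
0.3 kHz ≤ fs/2 = 18.25 kHz, appears at 0.3 kHz.
45.7 kHz mod fs = 9.2 kHz.
9.2 kHz ≤ fs/2 = 18.25 kHz, appears at 9.2 kHz.
45.7 kHz and 100.3 kHz both map to 9.2 kHz.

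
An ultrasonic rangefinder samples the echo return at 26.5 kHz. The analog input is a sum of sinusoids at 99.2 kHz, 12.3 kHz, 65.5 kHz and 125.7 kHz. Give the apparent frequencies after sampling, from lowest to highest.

6.8 kHz, 12.3 kHz, 12.5 kHz

fs/2 = 13.25 kHz.
99.2 kHz mod fs = 19.7 kHz.
19.7 kHz > fs/2 = 13.25 kHz, folds to fs − 19.7 kHz = 6.8 kHz.
12.3 kHz ≤ fs/2 = 13.25 kHz, passes unchanged.
65.5 kHz mod fs = 12.5 kHz.
12.5 kHz ≤ fs/2 = 13.25 kHz, appears at 12.5 kHz.
125.7 kHz mod fs = 19.7 kHz.
19.7 kHz > fs/2 = 13.25 kHz, folds to fs − 19.7 kHz = 6.8 kHz.
Distinct values: {6.8 kHz, 12.3 kHz, 12.5 kHz}.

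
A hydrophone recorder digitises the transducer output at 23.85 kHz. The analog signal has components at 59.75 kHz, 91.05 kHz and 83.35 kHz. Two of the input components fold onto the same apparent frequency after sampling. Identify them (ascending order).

59.75 kHz, 83.35 kHz

fs/2 = 11.925 kHz.
59.75 kHz mod fs = 12.05 kHz.
12.05 kHz > fs/2 = 11.925 kHz, folds to fs − 12.05 kHz = 11.8 kHz.
91.05 kHz mod fs = 19.5 kHz.
19.5 kHz > fs/2 = 11.925 kHz, folds to fs − 19.5 kHz = 4.35 kHz.
83.35 kHz mod fs = 11.8 kHz.
11.8 kHz ≤ fs/2 = 11.925 kHz, appears at 11.8 kHz.
59.75 kHz and 83.35 kHz both map to 11.8 kHz.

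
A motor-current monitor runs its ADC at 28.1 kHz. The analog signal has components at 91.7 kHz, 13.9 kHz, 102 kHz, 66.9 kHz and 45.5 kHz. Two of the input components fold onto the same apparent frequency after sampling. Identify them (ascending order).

fs/2 = 14.05 kHz.
91.7 kHz mod fs = 7.4 kHz.
7.4 kHz ≤ fs/2 = 14.05 kHz, appears at 7.4 kHz.
13.9 kHz ≤ fs/2 = 14.05 kHz, passes unchanged.
102 kHz mod fs = 17.7 kHz.
17.7 kHz > fs/2 = 14.05 kHz, folds to fs − 17.7 kHz = 10.4 kHz.
66.9 kHz mod fs = 10.7 kHz.
10.7 kHz ≤ fs/2 = 14.05 kHz, appears at 10.7 kHz.
45.5 kHz mod fs = 17.4 kHz.
17.4 kHz > fs/2 = 14.05 kHz, folds to fs − 17.4 kHz = 10.7 kHz.
45.5 kHz and 66.9 kHz both map to 10.7 kHz.

45.5 kHz, 66.9 kHz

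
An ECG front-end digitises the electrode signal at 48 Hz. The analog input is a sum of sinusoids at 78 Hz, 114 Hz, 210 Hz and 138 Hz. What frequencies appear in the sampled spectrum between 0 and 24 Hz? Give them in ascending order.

6 Hz, 18 Hz

fs/2 = 24 Hz.
78 Hz mod fs = 30 Hz.
30 Hz > fs/2 = 24 Hz, folds to fs − 30 Hz = 18 Hz.
114 Hz mod fs = 18 Hz.
18 Hz ≤ fs/2 = 24 Hz, appears at 18 Hz.
210 Hz mod fs = 18 Hz.
18 Hz ≤ fs/2 = 24 Hz, appears at 18 Hz.
138 Hz mod fs = 42 Hz.
42 Hz > fs/2 = 24 Hz, folds to fs − 42 Hz = 6 Hz.
Distinct values: {6 Hz, 18 Hz}.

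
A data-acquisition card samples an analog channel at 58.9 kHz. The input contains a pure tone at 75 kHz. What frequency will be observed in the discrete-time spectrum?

75 kHz mod fs = 16.1 kHz.
16.1 kHz ≤ fs/2 = 29.45 kHz, appears at 16.1 kHz.

16.1 kHz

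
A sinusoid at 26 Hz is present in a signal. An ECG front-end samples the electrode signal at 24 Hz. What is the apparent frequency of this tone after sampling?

2 Hz

26 Hz mod fs = 2 Hz.
2 Hz ≤ fs/2 = 12 Hz, appears at 2 Hz.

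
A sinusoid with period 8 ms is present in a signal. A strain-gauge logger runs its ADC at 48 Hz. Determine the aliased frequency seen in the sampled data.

T = 8 ms → f = 1/T = 125 Hz.
125 Hz mod fs = 29 Hz.
29 Hz > fs/2 = 24 Hz, folds to fs − 29 Hz = 19 Hz.

19 Hz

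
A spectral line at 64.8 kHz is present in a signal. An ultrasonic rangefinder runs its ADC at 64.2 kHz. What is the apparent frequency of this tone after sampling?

64.8 kHz mod fs = 0.6 kHz.
0.6 kHz ≤ fs/2 = 32.1 kHz, appears at 0.6 kHz.

0.6 kHz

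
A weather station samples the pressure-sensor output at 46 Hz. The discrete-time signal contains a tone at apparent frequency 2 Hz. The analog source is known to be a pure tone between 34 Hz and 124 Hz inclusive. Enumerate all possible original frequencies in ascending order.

44 Hz, 48 Hz, 90 Hz, 94 Hz

Frequencies that alias to 2 Hz are k·fs ± 2 Hz for integer k ≥ 0.
k=0: 2 Hz.
k=1: 44 Hz, 48 Hz.
k=2: 90 Hz, 94 Hz.
k=3: 136 Hz, 140 Hz.
Within [34 Hz, 124 Hz]: 44 Hz, 48 Hz, 90 Hz, 94 Hz.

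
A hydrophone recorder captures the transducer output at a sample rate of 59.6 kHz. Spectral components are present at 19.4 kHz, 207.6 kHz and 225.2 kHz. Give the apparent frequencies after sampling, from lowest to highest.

13.2 kHz, 19.4 kHz, 28.8 kHz

fs/2 = 29.8 kHz.
19.4 kHz ≤ fs/2 = 29.8 kHz, passes unchanged.
207.6 kHz mod fs = 28.8 kHz.
28.8 kHz ≤ fs/2 = 29.8 kHz, appears at 28.8 kHz.
225.2 kHz mod fs = 46.4 kHz.
46.4 kHz > fs/2 = 29.8 kHz, folds to fs − 46.4 kHz = 13.2 kHz.
Distinct values: {13.2 kHz, 19.4 kHz, 28.8 kHz}.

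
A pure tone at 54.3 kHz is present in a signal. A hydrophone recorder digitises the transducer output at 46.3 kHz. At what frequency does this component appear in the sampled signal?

54.3 kHz mod fs = 8 kHz.
8 kHz ≤ fs/2 = 23.15 kHz, appears at 8 kHz.

8 kHz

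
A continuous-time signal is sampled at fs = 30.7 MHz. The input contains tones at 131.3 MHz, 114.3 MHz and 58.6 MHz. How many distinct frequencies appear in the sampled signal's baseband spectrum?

fs/2 = 15.35 MHz.
131.3 MHz mod fs = 8.5 MHz.
8.5 MHz ≤ fs/2 = 15.35 MHz, appears at 8.5 MHz.
114.3 MHz mod fs = 22.2 MHz.
22.2 MHz > fs/2 = 15.35 MHz, folds to fs − 22.2 MHz = 8.5 MHz.
58.6 MHz mod fs = 27.9 MHz.
27.9 MHz > fs/2 = 15.35 MHz, folds to fs − 27.9 MHz = 2.8 MHz.
Distinct values: {2.8 MHz, 8.5 MHz} → 2.

2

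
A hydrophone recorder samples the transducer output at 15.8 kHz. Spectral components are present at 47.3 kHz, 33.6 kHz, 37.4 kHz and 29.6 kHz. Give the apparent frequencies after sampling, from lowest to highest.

fs/2 = 7.9 kHz.
47.3 kHz mod fs = 15.7 kHz.
15.7 kHz > fs/2 = 7.9 kHz, folds to fs − 15.7 kHz = 0.1 kHz.
33.6 kHz mod fs = 2 kHz.
2 kHz ≤ fs/2 = 7.9 kHz, appears at 2 kHz.
37.4 kHz mod fs = 5.8 kHz.
5.8 kHz ≤ fs/2 = 7.9 kHz, appears at 5.8 kHz.
29.6 kHz mod fs = 13.8 kHz.
13.8 kHz > fs/2 = 7.9 kHz, folds to fs − 13.8 kHz = 2 kHz.
Distinct values: {0.1 kHz, 2 kHz, 5.8 kHz}.

0.1 kHz, 2 kHz, 5.8 kHz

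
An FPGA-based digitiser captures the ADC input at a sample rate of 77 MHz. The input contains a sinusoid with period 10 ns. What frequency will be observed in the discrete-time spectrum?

23 MHz

T = 10 ns → f = 1/T = 100 MHz.
100 MHz mod fs = 23 MHz.
23 MHz ≤ fs/2 = 38.5 MHz, appears at 23 MHz.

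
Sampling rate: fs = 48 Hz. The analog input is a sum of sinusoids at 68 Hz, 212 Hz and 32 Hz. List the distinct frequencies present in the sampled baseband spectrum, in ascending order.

fs/2 = 24 Hz.
68 Hz mod fs = 20 Hz.
20 Hz ≤ fs/2 = 24 Hz, appears at 20 Hz.
212 Hz mod fs = 20 Hz.
20 Hz ≤ fs/2 = 24 Hz, appears at 20 Hz.
32 Hz > fs/2 = 24 Hz, folds to fs − 32 Hz = 16 Hz.
Distinct values: {16 Hz, 20 Hz}.

16 Hz, 20 Hz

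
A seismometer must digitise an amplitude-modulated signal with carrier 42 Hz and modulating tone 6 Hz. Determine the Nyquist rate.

96 Hz

AM sidebands sit at fc ± fm = 36 Hz and 48 Hz.
Highest-frequency component: 48 Hz.
Nyquist rate = 2 × 48 Hz = 96 Hz.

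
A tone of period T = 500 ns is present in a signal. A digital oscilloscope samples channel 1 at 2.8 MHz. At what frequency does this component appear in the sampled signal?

T = 500 ns → f = 1/T = 2 MHz.
2 MHz > fs/2 = 1.4 MHz, folds to fs − 2 MHz = 0.8 MHz.

0.8 MHz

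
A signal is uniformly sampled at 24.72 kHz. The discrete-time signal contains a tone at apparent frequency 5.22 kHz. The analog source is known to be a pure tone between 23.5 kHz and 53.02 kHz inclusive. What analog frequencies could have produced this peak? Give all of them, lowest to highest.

29.94 kHz, 44.22 kHz

Frequencies that alias to 5.22 kHz are k·fs ± 5.22 kHz for integer k ≥ 0.
k=0: 5.22 kHz.
k=1: 19.5 kHz, 29.94 kHz.
k=2: 44.22 kHz, 54.66 kHz.
k=3: 68.94 kHz, 79.38 kHz.
Within [23.5 kHz, 53.02 kHz]: 29.94 kHz, 44.22 kHz.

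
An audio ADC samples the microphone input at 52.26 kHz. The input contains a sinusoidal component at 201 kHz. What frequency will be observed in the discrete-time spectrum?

201 kHz mod fs = 44.22 kHz.
44.22 kHz > fs/2 = 26.13 kHz, folds to fs − 44.22 kHz = 8.04 kHz.

8.04 kHz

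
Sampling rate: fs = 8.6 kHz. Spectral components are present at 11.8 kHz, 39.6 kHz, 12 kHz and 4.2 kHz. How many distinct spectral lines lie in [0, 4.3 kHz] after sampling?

fs/2 = 4.3 kHz.
11.8 kHz mod fs = 3.2 kHz.
3.2 kHz ≤ fs/2 = 4.3 kHz, appears at 3.2 kHz.
39.6 kHz mod fs = 5.2 kHz.
5.2 kHz > fs/2 = 4.3 kHz, folds to fs − 5.2 kHz = 3.4 kHz.
12 kHz mod fs = 3.4 kHz.
3.4 kHz ≤ fs/2 = 4.3 kHz, appears at 3.4 kHz.
4.2 kHz ≤ fs/2 = 4.3 kHz, passes unchanged.
Distinct values: {3.2 kHz, 3.4 kHz, 4.2 kHz} → 3.

3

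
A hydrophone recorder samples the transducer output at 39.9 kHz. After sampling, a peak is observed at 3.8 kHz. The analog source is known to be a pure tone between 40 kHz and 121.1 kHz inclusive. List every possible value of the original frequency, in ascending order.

Frequencies that alias to 3.8 kHz are k·fs ± 3.8 kHz for integer k ≥ 0.
k=0: 3.8 kHz.
k=1: 36.1 kHz, 43.7 kHz.
k=2: 76 kHz, 83.6 kHz.
k=3: 115.9 kHz, 123.5 kHz.
k=4: 155.8 kHz, 163.4 kHz.
Within [40 kHz, 121.1 kHz]: 43.7 kHz, 76 kHz, 83.6 kHz, 115.9 kHz.

43.7 kHz, 76 kHz, 83.6 kHz, 115.9 kHz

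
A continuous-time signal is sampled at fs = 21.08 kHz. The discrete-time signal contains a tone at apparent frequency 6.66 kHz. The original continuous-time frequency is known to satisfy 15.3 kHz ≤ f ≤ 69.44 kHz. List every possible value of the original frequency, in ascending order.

27.74 kHz, 35.5 kHz, 48.82 kHz, 56.58 kHz

Frequencies that alias to 6.66 kHz are k·fs ± 6.66 kHz for integer k ≥ 0.
k=0: 6.66 kHz.
k=1: 14.42 kHz, 27.74 kHz.
k=2: 35.5 kHz, 48.82 kHz.
k=3: 56.58 kHz, 69.9 kHz.
k=4: 77.66 kHz, 90.98 kHz.
Within [15.3 kHz, 69.44 kHz]: 27.74 kHz, 35.5 kHz, 48.82 kHz, 56.58 kHz.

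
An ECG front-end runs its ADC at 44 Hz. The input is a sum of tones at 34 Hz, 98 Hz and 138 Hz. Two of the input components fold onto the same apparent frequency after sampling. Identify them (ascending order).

fs/2 = 22 Hz.
34 Hz > fs/2 = 22 Hz, folds to fs − 34 Hz = 10 Hz.
98 Hz mod fs = 10 Hz.
10 Hz ≤ fs/2 = 22 Hz, appears at 10 Hz.
138 Hz mod fs = 6 Hz.
6 Hz ≤ fs/2 = 22 Hz, appears at 6 Hz.
34 Hz and 98 Hz both map to 10 Hz.

34 Hz, 98 Hz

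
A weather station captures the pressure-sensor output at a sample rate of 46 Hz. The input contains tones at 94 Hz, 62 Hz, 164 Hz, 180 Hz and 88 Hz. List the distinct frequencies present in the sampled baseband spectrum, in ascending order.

2 Hz, 4 Hz, 16 Hz, 20 Hz

fs/2 = 23 Hz.
94 Hz mod fs = 2 Hz.
2 Hz ≤ fs/2 = 23 Hz, appears at 2 Hz.
62 Hz mod fs = 16 Hz.
16 Hz ≤ fs/2 = 23 Hz, appears at 16 Hz.
164 Hz mod fs = 26 Hz.
26 Hz > fs/2 = 23 Hz, folds to fs − 26 Hz = 20 Hz.
180 Hz mod fs = 42 Hz.
42 Hz > fs/2 = 23 Hz, folds to fs − 42 Hz = 4 Hz.
88 Hz mod fs = 42 Hz.
42 Hz > fs/2 = 23 Hz, folds to fs − 42 Hz = 4 Hz.
Distinct values: {2 Hz, 4 Hz, 16 Hz, 20 Hz}.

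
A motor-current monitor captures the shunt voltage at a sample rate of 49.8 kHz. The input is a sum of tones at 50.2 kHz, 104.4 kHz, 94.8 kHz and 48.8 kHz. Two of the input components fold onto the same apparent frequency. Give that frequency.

4.8 kHz

fs/2 = 24.9 kHz.
50.2 kHz mod fs = 0.4 kHz.
0.4 kHz ≤ fs/2 = 24.9 kHz, appears at 0.4 kHz.
104.4 kHz mod fs = 4.8 kHz.
4.8 kHz ≤ fs/2 = 24.9 kHz, appears at 4.8 kHz.
94.8 kHz mod fs = 45 kHz.
45 kHz > fs/2 = 24.9 kHz, folds to fs − 45 kHz = 4.8 kHz.
48.8 kHz > fs/2 = 24.9 kHz, folds to fs − 48.8 kHz = 1 kHz.
94.8 kHz and 104.4 kHz both map to 4.8 kHz.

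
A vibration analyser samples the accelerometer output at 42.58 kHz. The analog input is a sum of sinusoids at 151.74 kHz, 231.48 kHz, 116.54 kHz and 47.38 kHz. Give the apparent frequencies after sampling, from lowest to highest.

fs/2 = 21.29 kHz.
151.74 kHz mod fs = 24 kHz.
24 kHz > fs/2 = 21.29 kHz, folds to fs − 24 kHz = 18.58 kHz.
231.48 kHz mod fs = 18.58 kHz.
18.58 kHz ≤ fs/2 = 21.29 kHz, appears at 18.58 kHz.
116.54 kHz mod fs = 31.38 kHz.
31.38 kHz > fs/2 = 21.29 kHz, folds to fs − 31.38 kHz = 11.2 kHz.
47.38 kHz mod fs = 4.8 kHz.
4.8 kHz ≤ fs/2 = 21.29 kHz, appears at 4.8 kHz.
Distinct values: {4.8 kHz, 11.2 kHz, 18.58 kHz}.

4.8 kHz, 11.2 kHz, 18.58 kHz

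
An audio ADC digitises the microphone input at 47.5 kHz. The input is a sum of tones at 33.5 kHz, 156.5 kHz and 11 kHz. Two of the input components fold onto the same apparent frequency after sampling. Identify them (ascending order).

33.5 kHz, 156.5 kHz

fs/2 = 23.75 kHz.
33.5 kHz > fs/2 = 23.75 kHz, folds to fs − 33.5 kHz = 14 kHz.
156.5 kHz mod fs = 14 kHz.
14 kHz ≤ fs/2 = 23.75 kHz, appears at 14 kHz.
11 kHz ≤ fs/2 = 23.75 kHz, passes unchanged.
33.5 kHz and 156.5 kHz both map to 14 kHz.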